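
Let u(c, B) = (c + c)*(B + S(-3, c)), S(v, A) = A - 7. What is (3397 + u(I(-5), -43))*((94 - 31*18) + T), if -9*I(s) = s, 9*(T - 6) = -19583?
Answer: -6417109435/729 ≈ -8.8026e+6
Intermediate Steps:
T = -19529/9 (T = 6 + (1/9)*(-19583) = 6 - 19583/9 = -19529/9 ≈ -2169.9)
S(v, A) = -7 + A
I(s) = -s/9
u(c, B) = 2*c*(-7 + B + c) (u(c, B) = (c + c)*(B + (-7 + c)) = (2*c)*(-7 + B + c) = 2*c*(-7 + B + c))
(3397 + u(I(-5), -43))*((94 - 31*18) + T) = (3397 + 2*(-1/9*(-5))*(-7 - 43 - 1/9*(-5)))*((94 - 31*18) - 19529/9) = (3397 + 2*(5/9)*(-7 - 43 + 5/9))*((94 - 558) - 19529/9) = (3397 + 2*(5/9)*(-445/9))*(-464 - 19529/9) = (3397 - 4450/81)*(-23705/9) = (270707/81)*(-23705/9) = -6417109435/729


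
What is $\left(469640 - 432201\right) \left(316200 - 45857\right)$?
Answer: $10121371577$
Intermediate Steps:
$\left(469640 - 432201\right) \left(316200 - 45857\right) = 37439 \cdot 270343 = 10121371577$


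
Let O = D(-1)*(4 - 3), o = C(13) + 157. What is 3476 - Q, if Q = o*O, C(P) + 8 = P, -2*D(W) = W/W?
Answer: 3557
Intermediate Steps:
D(W) = -½ (D(W) = -W/(2*W) = -½*1 = -½)
C(P) = -8 + P
o = 162 (o = (-8 + 13) + 157 = 5 + 157 = 162)
O = -½ (O = -(4 - 3)/2 = -½*1 = -½ ≈ -0.50000)
Q = -81 (Q = 162*(-½) = -81)
3476 - Q = 3476 - 1*(-81) = 3476 + 81 = 3557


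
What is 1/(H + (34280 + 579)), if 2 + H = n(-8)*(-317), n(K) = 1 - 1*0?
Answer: 1/34540 ≈ 2.8952e-5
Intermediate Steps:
n(K) = 1 (n(K) = 1 + 0 = 1)
H = -319 (H = -2 + 1*(-317) = -2 - 317 = -319)
1/(H + (34280 + 579)) = 1/(-319 + (34280 + 579)) = 1/(-319 + 34859) = 1/34540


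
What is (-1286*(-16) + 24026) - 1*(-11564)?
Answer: 56166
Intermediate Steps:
(-1286*(-16) + 24026) - 1*(-11564) = (20576 + 24026) + 11564 = 44602 + 11564 = 56166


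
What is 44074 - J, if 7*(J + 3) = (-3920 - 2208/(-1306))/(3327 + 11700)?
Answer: 3027581914765/68688417 ≈ 44077.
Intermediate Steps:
J = -208623907/68688417 (J = -3 + ((-3920 - 2208/(-1306))/(3327 + 11700))/7 = -3 + ((-3920 - 2208*(-1/1306))/15027)/7 = -3 + ((-3920 + 1104/653)*(1/15027))/7 = -3 + (-2558656/653*1/15027)/7 = -3 + (1/7)*(-2558656/9812631) = -3 - 2558656/68688417 = -208623907/68688417 ≈ -3.0373)
44074 - J = 44074 - 1*(-208623907/68688417) = 44074 + 208623907/68688417 = 3027581914765/68688417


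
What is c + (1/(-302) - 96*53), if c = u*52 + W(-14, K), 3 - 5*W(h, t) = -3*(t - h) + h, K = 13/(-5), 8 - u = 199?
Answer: -113323713/7550 ≈ -15010.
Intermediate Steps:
u = -191 (u = 8 - 1*199 = 8 - 199 = -191)
K = -13/5 (K = 13*(-⅕) = -13/5 ≈ -2.6000)
W(h, t) = ⅗ - 4*h/5 + 3*t/5 (W(h, t) = ⅗ - (-3*(t - h) + h)/5 = ⅗ - ((-3*t + 3*h) + h)/5 = ⅗ - (-3*t + 4*h)/5 = ⅗ + (-4*h/5 + 3*t/5) = ⅗ - 4*h/5 + 3*t/5)
c = -248044/25 (c = -191*52 + (⅗ - ⅘*(-14) + (⅗)*(-13/5)) = -9932 + (⅗ + 56/5 - 39/25) = -9932 + 256/25 = -248044/25 ≈ -9921.8)
c + (1/(-302) - 96*53) = -248044/25 + (1/(-302) - 96*53) = -248044/25 + (-1/302 - 5088) = -248044/25 - 1536577/302 = -113323713/7550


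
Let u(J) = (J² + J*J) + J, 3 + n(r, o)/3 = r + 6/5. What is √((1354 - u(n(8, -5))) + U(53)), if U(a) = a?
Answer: 2*√4353/5 ≈ 26.391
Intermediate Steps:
n(r, o) = -27/5 + 3*r (n(r, o) = -9 + 3*(r + 6/5) = -9 + 3*(6/5 + r) = -9 + (18/5 + 3*r) = -27/5 + 3*r)
u(J) = J + 2*J² (u(J) = (J² + J²) + J = 2*J² + J = J + 2*J²)
√((1354 - u(n(8, -5))) + U(53)) = √((1354 - (-27/5 + 3*8)*(1 + 2*(-27/5 + 3*8))) + 53) = √((1354 - (-27/5 + 24)*(1 + 2*(-27/5 + 24))) + 53) = √((1354 - 93*(1 + 2*(93/5))/5) + 53) = √((1354 - 93*(1 + 186/5)/5) + 53) = √((1354 - 93*191/(5*5)) + 53) = √((1354 - 1*17763/25) + 53) = √((1354 - 17763/25) + 53) = √(16087/25 + 53) = √(17412/25) = 2*√4353/5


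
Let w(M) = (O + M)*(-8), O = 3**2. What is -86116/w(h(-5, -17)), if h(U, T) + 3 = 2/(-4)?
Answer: 21529/11 ≈ 1957.2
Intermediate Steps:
O = 9
h(U, T) = -7/2 (h(U, T) = -3 + 2/(-4) = -3 + 2*(-1/4) = -3 - 1/2 = -7/2)
w(M) = -72 - 8*M (w(M) = (9 + M)*(-8) = -72 - 8*M)
-86116/w(h(-5, -17)) = -86116/(-72 - 8*(-7/2)) = -86116/(-72 + 28) = -86116/(-44) = -86116*(-1/44) = 21529/11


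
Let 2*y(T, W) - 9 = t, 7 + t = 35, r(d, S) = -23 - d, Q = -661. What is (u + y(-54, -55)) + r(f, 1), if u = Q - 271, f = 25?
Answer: -1923/2 ≈ -961.50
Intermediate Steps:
t = 28 (t = -7 + 35 = 28)
y(T, W) = 37/2 (y(T, W) = 9/2 + (½)*28 = 9/2 + 14 = 37/2)
u = -932 (u = -661 - 271 = -932)
(u + y(-54, -55)) + r(f, 1) = (-932 + 37/2) + (-23 - 1*25) = -1827/2 + (-23 - 25) = -1827/2 - 48 = -1923/2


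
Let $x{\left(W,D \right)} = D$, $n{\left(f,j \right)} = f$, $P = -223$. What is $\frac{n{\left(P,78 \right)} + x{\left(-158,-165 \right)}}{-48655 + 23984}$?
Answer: $\frac{388}{24671} \approx 0.015727$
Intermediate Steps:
$\frac{n{\left(P,78 \right)} + x{\left(-158,-165 \right)}}{-48655 + 23984} = \frac{-223 - 165}{-48655 + 23984} = - \frac{388}{-24671} = \left(-388\right) \left(- \frac{1}{24671}\right) = \frac{388}{24671}$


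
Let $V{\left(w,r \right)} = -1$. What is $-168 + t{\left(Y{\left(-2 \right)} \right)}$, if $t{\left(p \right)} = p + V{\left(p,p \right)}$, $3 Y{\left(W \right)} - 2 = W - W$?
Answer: $- \frac{505}{3} \approx -168.33$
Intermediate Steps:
$Y{\left(W \right)} = \frac{2}{3}$ ($Y{\left(W \right)} = \frac{2}{3} + \frac{W - W}{3} = \frac{2}{3} + \frac{1}{3} \cdot 0 = \frac{2}{3} + 0 = \frac{2}{3}$)
$t{\left(p \right)} = -1 + p$ ($t{\left(p \right)} = p - 1 = -1 + p$)
$-168 + t{\left(Y{\left(-2 \right)} \right)} = -168 + \left(-1 + \frac{2}{3}\right) = -168 - \frac{1}{3} = - \frac{505}{3}$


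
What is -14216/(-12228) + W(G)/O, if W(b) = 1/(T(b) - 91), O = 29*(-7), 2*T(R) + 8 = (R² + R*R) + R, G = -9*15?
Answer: 26062808636/22418127375 ≈ 1.1626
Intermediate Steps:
G = -135
T(R) = -4 + R² + R/2 (T(R) = -4 + ((R² + R*R) + R)/2 = -4 + ((R² + R²) + R)/2 = -4 + (2*R² + R)/2 = -4 + (R + 2*R²)/2 = -4 + (R² + R/2) = -4 + R² + R/2)
O = -203
W(b) = 1/(-95 + b² + b/2) (W(b) = 1/((-4 + b² + b/2) - 91) = 1/(-95 + b² + b/2))
-14216/(-12228) + W(G)/O = -14216/(-12228) + (2/(-190 - 135 + 2*(-135)²))/(-203) = -14216*(-1/12228) + (2/(-190 - 135 + 2*18225))*(-1/203) = 3554/3057 + (2/(-190 - 135 + 36450))*(-1/203) = 3554/3057 + (2/36125)*(-1/203) = 3554/3057 - 2/7333375 = 26062808636/22418127375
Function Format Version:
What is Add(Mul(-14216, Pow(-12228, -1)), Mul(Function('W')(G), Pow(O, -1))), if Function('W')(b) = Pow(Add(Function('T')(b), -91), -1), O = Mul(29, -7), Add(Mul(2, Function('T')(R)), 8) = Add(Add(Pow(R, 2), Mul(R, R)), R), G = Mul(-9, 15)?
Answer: Rational(26062808636, 22418127375) ≈ 1.1626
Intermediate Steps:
G = -135
Function('T')(R) = Add(-4, Pow(R, 2), Mul(Rational(1, 2), R)) (Function('T')(R) = Add(-4, Mul(Rational(1, 2), Add(Add(Pow(R, 2), Mul(R, R)), R))) = Add(-4, Mul(Rational(1, 2), Add(Add(Pow(R, 2), Pow(R, 2)), R))) = Add(-4, Mul(Rational(1, 2), Add(Mul(2, Pow(R, 2)), R))) = Add(-4, Mul(Rational(1, 2), Add(R, Mul(2, Pow(R, 2))))) = Add(-4, Add(Pow(R, 2), Mul(Rational(1, 2), R))) = Add(-4, Pow(R, 2), Mul(Rational(1, 2), R)))
O = -203
Function('W')(b) = Pow(Add(-95, Pow(b, 2), Mul(Rational(1, 2), b)), -1) (Function('W')(b) = Pow(Add(Add(-4, Pow(b, 2), Mul(Rational(1, 2), b)), -91), -1) = Pow(Add(-95, Pow(b, 2), Mul(Rational(1, 2), b)), -1))
Add(Mul(-14216, Pow(-12228, -1)), Mul(Function('W')(G), Pow(O, -1))) = Add(Mul(-14216, Pow(-12228, -1)), Mul(Mul(2, Pow(Add(-190, -135, Mul(2, Pow(-135, 2))), -1)), Pow(-203, -1))) = Add(Mul(-14216, Rational(-1, 12228)), Mul(Mul(2, Pow(Add(-190, -135, Mul(2, 18225)), -1)), Rational(-1, 203))) = Add(Rational(3554, 3057), Mul(Mul(2, Pow(Add(-190, -135, 36450), -1)), Rational(-1, 203))) = Add(Rational(3554, 3057), Mul(Mul(2, Pow(36125, -1)), Rational(-1, 203))) = Add(Rational(3554, 3057), Mul(Mul(2, Rational(1, 36125)), Rational(-1, 203))) = Add(Rational(3554, 3057), Mul(Rational(2, 36125), Rational(-1, 203))) = Add(Rational(3554, 3057), Rational(-2, 7333375)) = Rational(26062808636, 22418127375)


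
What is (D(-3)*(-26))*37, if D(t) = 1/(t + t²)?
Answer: -481/3 ≈ -160.33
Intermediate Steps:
(D(-3)*(-26))*37 = ((1/((-3)*(1 - 3)))*(-26))*37 = (-⅓/(-2)*(-26))*37 = (-⅓*(-½)*(-26))*37 = ((⅙)*(-26))*37 = -13/3*37 = -481/3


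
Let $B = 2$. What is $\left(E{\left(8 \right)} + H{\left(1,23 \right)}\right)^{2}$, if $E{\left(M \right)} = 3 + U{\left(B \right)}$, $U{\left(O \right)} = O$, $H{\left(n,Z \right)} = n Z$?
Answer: $784$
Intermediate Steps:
$H{\left(n,Z \right)} = Z n$
$E{\left(M \right)} = 5$ ($E{\left(M \right)} = 3 + 2 = 5$)
$\left(E{\left(8 \right)} + H{\left(1,23 \right)}\right)^{2} = \left(5 + 23 \cdot 1\right)^{2} = \left(5 + 23\right)^{2} = 28^{2} = 784$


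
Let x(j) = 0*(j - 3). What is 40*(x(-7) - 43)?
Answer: -1720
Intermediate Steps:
x(j) = 0 (x(j) = 0*(-3 + j) = 0)
40*(x(-7) - 43) = 40*(0 - 43) = 40*(-43) = -1720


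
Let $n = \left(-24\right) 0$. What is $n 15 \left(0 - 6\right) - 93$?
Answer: $-93$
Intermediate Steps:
$n = 0$
$n 15 \left(0 - 6\right) - 93 = 0 \cdot 15 \left(0 - 6\right) - 93 = 0 \cdot 15 \left(-6\right) - 93 = 0 \left(-90\right) - 93 = 0 - 93 = -93$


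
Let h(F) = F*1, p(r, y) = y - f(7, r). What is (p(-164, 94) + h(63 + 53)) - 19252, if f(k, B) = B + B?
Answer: -18714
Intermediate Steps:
f(k, B) = 2*B
p(r, y) = y - 2*r
h(F) = F
(p(-164, 94) + h(63 + 53)) - 19252 = ((94 - 2*(-164)) + (63 + 53)) - 19252 = ((94 + 328) + 116) - 19252 = (422 + 116) - 19252 = 538 - 19252 = -18714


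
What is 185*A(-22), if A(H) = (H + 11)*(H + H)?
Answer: 89540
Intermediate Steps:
A(H) = 2*H*(11 + H) (A(H) = (11 + H)*(2*H) = 2*H*(11 + H))
185*A(-22) = 185*(2*(-22)*(11 - 22)) = 185*(2*(-22)*(-11)) = 185*484 = 89540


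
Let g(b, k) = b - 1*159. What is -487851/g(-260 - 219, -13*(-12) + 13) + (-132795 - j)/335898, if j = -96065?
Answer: 81922370729/107151462 ≈ 764.55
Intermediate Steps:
g(b, k) = -159 + b (g(b, k) = b - 159 = -159 + b)
-487851/g(-260 - 219, -13*(-12) + 13) + (-132795 - j)/335898 = -487851/(-159 + (-260 - 219)) + (-132795 - 1*(-96065))/335898 = -487851/(-159 - 479) + (-132795 + 96065)*(1/335898) = -487851/(-638) - 36730*1/335898 = -487851*(-1/638) - 18365/167949 = 487851/638 - 18365/167949 = 81922370729/107151462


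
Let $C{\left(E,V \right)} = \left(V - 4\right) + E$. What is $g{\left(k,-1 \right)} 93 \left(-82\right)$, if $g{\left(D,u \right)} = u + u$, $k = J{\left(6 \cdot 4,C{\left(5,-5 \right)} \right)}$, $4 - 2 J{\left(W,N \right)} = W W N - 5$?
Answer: $15252$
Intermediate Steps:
$C{\left(E,V \right)} = -4 + E + V$ ($C{\left(E,V \right)} = \left(-4 + V\right) + E = -4 + E + V$)
$J{\left(W,N \right)} = \frac{9}{2} - \frac{N W^{2}}{2}$ ($J{\left(W,N \right)} = 2 - \frac{W W N - 5}{2} = 2 - \frac{W^{2} N - 5}{2} = 2 - \frac{N W^{2} - 5}{2} = 2 - \frac{-5 + N W^{2}}{2} = 2 - \left(- \frac{5}{2} + \frac{N W^{2}}{2}\right) = \frac{9}{2} - \frac{N W^{2}}{2}$)
$k = \frac{2313}{2}$ ($k = \frac{9}{2} - \frac{\left(-4 + 5 - 5\right) \left(6 \cdot 4\right)^{2}}{2} = \frac{9}{2} - - 2 \cdot 24^{2} = \frac{9}{2} - \left(-2\right) 576 = \frac{9}{2} + 1152 = \frac{2313}{2} \approx 1156.5$)
$g{\left(D,u \right)} = 2 u$
$g{\left(k,-1 \right)} 93 \left(-82\right) = 2 \left(-1\right) 93 \left(-82\right) = \left(-2\right) 93 \left(-82\right) = \left(-186\right) \left(-82\right) = 15252$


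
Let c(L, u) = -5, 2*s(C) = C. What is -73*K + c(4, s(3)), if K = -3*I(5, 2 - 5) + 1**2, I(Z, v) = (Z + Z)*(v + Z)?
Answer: 4302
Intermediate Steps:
s(C) = C/2
I(Z, v) = 2*Z*(Z + v) (I(Z, v) = (2*Z)*(Z + v) = 2*Z*(Z + v))
K = -59 (K = -6*5*(5 + (2 - 5)) + 1**2 = -6*5*(5 - 3) + 1 = -6*5*2 + 1 = -3*20 + 1 = -60 + 1 = -59)
-73*K + c(4, s(3)) = -73*(-59) - 5 = 4307 - 5 = 4302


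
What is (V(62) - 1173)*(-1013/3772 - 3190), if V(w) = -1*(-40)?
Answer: 13634174169/3772 ≈ 3.6146e+6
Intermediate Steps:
V(w) = 40
(V(62) - 1173)*(-1013/3772 - 3190) = (40 - 1173)*(-1013/3772 - 3190) = -1133*(-1013*1/3772 - 3190) = -1133*(-1013/3772 - 3190) = -1133*(-12033693/3772) = 13634174169/3772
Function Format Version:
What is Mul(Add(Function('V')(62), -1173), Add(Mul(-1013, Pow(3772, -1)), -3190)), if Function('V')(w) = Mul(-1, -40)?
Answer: Rational(13634174169, 3772) ≈ 3.6146e+6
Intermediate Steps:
Function('V')(w) = 40
Mul(Add(Function('V')(62), -1173), Add(Mul(-1013, Pow(3772, -1)), -3190)) = Mul(Add(40, -1173), Add(Mul(-1013, Pow(3772, -1)), -3190)) = Mul(-1133, Add(Mul(-1013, Rational(1, 3772)), -3190)) = Mul(-1133, Add(Rational(-1013, 3772), -3190)) = Mul(-1133, Rational(-12033693, 3772)) = Rational(13634174169, 3772)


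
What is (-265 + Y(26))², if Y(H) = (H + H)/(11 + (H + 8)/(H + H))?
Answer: 6231997249/91809 ≈ 67880.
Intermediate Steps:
Y(H) = 2*H/(11 + (8 + H)/(2*H)) (Y(H) = (2*H)/(11 + (8 + H)/((2*H))) = (2*H)/(11 + (8 + H)*(1/(2*H))) = (2*H)/(11 + (8 + H)/(2*H)) = 2*H/(11 + (8 + H)/(2*H)))
(-265 + Y(26))² = (-265 + 4*26²/(8 + 23*26))² = (-265 + 4*676/(8 + 598))² = (-265 + 4*676/606)² = (-265 + 4*676*(1/606))² = (-265 + 1352/303)² = (-78943/303)² = 6231997249/91809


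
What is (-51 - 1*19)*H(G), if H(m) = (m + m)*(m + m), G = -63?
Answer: -1111320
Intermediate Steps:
H(m) = 4*m**2 (H(m) = (2*m)*(2*m) = 4*m**2)
(-51 - 1*19)*H(G) = (-51 - 1*19)*(4*(-63)**2) = (-51 - 19)*(4*3969) = -70*15876 = -1111320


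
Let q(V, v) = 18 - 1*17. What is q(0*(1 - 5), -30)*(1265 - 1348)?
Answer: -83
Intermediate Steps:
q(V, v) = 1 (q(V, v) = 18 - 17 = 1)
q(0*(1 - 5), -30)*(1265 - 1348) = 1*(1265 - 1348) = 1*(-83) = -83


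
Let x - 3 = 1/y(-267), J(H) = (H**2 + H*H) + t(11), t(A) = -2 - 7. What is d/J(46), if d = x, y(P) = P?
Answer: 800/1127541 ≈ 0.00070951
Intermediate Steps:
t(A) = -9
J(H) = -9 + 2*H**2 (J(H) = (H**2 + H*H) - 9 = (H**2 + H**2) - 9 = 2*H**2 - 9 = -9 + 2*H**2)
x = 800/267 (x = 3 + 1/(-267) = 3 - 1/267 = 800/267 ≈ 2.9963)
d = 800/267 ≈ 2.9963
d/J(46) = 800/(267*(-9 + 2*46**2)) = 800/(267*(-9 + 2*2116)) = 800/(267*(-9 + 4232)) = (800/267)/4223 = (800/267)*(1/4223) = 800/1127541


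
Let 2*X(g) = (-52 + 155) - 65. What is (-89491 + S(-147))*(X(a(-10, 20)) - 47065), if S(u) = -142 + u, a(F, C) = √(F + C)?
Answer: 4223789880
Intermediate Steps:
a(F, C) = √(C + F)
X(g) = 19 (X(g) = ((-52 + 155) - 65)/2 = (103 - 65)/2 = (½)*38 = 19)
(-89491 + S(-147))*(X(a(-10, 20)) - 47065) = (-89491 + (-142 - 147))*(19 - 47065) = (-89491 - 289)*(-47046) = -89780*(-47046) = 4223789880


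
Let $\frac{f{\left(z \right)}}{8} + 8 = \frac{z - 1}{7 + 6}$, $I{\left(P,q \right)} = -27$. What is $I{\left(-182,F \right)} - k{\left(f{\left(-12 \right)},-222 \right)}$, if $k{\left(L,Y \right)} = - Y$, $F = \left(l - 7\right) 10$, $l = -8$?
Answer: $-249$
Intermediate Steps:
$F = -150$ ($F = \left(-8 - 7\right) 10 = \left(-15\right) 10 = -150$)
$f{\left(z \right)} = - \frac{840}{13} + \frac{8 z}{13}$ ($f{\left(z \right)} = -64 + 8 \frac{z - 1}{7 + 6} = -64 + 8 \frac{-1 + z}{13} = -64 + 8 \left(-1 + z\right) \frac{1}{13} = -64 + 8 \left(- \frac{1}{13} + \frac{z}{13}\right) = -64 + \left(- \frac{8}{13} + \frac{8 z}{13}\right) = - \frac{840}{13} + \frac{8 z}{13}$)
$I{\left(-182,F \right)} - k{\left(f{\left(-12 \right)},-222 \right)} = -27 - \left(-1\right) \left(-222\right) = -27 - 222 = -249$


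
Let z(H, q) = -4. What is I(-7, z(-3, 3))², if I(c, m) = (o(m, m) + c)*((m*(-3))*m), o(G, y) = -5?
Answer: 331776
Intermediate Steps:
I(c, m) = -3*m²*(-5 + c) (I(c, m) = (-5 + c)*((m*(-3))*m) = (-5 + c)*((-3*m)*m) = (-5 + c)*(-3*m²) = -3*m²*(-5 + c))
I(-7, z(-3, 3))² = (3*(-4)²*(5 - 1*(-7)))² = (3*16*(5 + 7))² = (3*16*12)² = 576² = 331776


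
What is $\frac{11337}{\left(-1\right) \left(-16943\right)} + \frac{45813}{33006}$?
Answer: $\frac{383466227}{186406886} \approx 2.0571$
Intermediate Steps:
$\frac{11337}{\left(-1\right) \left(-16943\right)} + \frac{45813}{33006} = \frac{11337}{16943} + 45813 \cdot \frac{1}{33006} = 11337 \cdot \frac{1}{16943} + \frac{15271}{11002} = \frac{11337}{16943} + \frac{15271}{11002} = \frac{383466227}{186406886}$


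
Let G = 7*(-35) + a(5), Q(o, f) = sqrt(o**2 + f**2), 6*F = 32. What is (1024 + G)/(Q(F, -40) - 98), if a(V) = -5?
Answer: -170667/17945 - 4644*sqrt(229)/17945 ≈ -13.427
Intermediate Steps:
F = 16/3 (F = (1/6)*32 = 16/3 ≈ 5.3333)
Q(o, f) = sqrt(f**2 + o**2)
G = -250 (G = 7*(-35) - 5 = -245 - 5 = -250)
(1024 + G)/(Q(F, -40) - 98) = (1024 - 250)/(sqrt((-40)**2 + (16/3)**2) - 98) = 774/(sqrt(1600 + 256/9) - 98) = 774/(sqrt(14656/9) - 98) = 774/(8*sqrt(229)/3 - 98) = 774/(-98 + 8*sqrt(229)/3)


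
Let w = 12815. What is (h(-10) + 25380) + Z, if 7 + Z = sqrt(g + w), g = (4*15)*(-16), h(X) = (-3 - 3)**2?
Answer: 25409 + sqrt(11855) ≈ 25518.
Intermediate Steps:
h(X) = 36 (h(X) = (-6)**2 = 36)
g = -960 (g = 60*(-16) = -960)
Z = -7 + sqrt(11855) (Z = -7 + sqrt(-960 + 12815) = -7 + sqrt(11855) ≈ 101.88)
(h(-10) + 25380) + Z = (36 + 25380) + (-7 + sqrt(11855)) = 25416 + (-7 + sqrt(11855)) = 25409 + sqrt(11855)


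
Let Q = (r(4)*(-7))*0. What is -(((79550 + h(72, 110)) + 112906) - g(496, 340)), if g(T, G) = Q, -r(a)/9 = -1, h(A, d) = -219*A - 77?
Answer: -176611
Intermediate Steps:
h(A, d) = -77 - 219*A
r(a) = 9 (r(a) = -9*(-1) = 9)
Q = 0 (Q = (9*(-7))*0 = -63*0 = 0)
g(T, G) = 0
-(((79550 + h(72, 110)) + 112906) - g(496, 340)) = -(((79550 + (-77 - 219*72)) + 112906) - 1*0) = -(((79550 + (-77 - 15768)) + 112906) + 0) = -(((79550 - 15845) + 112906) + 0) = -((63705 + 112906) + 0) = -(176611 + 0) = -1*176611 = -176611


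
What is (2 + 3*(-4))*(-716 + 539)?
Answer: 1770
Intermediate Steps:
(2 + 3*(-4))*(-716 + 539) = (2 - 12)*(-177) = -10*(-177) = 1770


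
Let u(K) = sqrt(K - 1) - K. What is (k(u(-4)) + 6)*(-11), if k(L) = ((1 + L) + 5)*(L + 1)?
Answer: -561 - 165*I*sqrt(5) ≈ -561.0 - 368.95*I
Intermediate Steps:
u(K) = sqrt(-1 + K) - K
k(L) = (1 + L)*(6 + L) (k(L) = (6 + L)*(1 + L) = (1 + L)*(6 + L))
(k(u(-4)) + 6)*(-11) = ((6 + (sqrt(-1 - 4) - 1*(-4))**2 + 7*(sqrt(-1 - 4) - 1*(-4))) + 6)*(-11) = ((6 + (sqrt(-5) + 4)**2 + 7*(sqrt(-5) + 4)) + 6)*(-11) = ((6 + (I*sqrt(5) + 4)**2 + 7*(I*sqrt(5) + 4)) + 6)*(-11) = ((6 + (4 + I*sqrt(5))**2 + 7*(4 + I*sqrt(5))) + 6)*(-11) = ((6 + (4 + I*sqrt(5))**2 + (28 + 7*I*sqrt(5))) + 6)*(-11) = ((34 + (4 + I*sqrt(5))**2 + 7*I*sqrt(5)) + 6)*(-11) = (40 + (4 + I*sqrt(5))**2 + 7*I*sqrt(5))*(-11) = -440 - 11*(4 + I*sqrt(5))**2 - 77*I*sqrt(5)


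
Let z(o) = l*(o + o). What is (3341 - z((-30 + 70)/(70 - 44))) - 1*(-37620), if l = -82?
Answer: 535773/13 ≈ 41213.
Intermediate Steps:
z(o) = -164*o (z(o) = -82*(o + o) = -164*o)
(3341 - z((-30 + 70)/(70 - 44))) - 1*(-37620) = (3341 - (-164)*(-30 + 70)/(70 - 44)) - 1*(-37620) = (3341 - (-164)*40/26) + 37620 = (3341 - (-164)*40*(1/26)) + 37620 = (3341 - (-164)*20/13) + 37620 = (3341 - 1*(-3280/13)) + 37620 = (3341 + 3280/13) + 37620 = 46713/13 + 37620 = 535773/13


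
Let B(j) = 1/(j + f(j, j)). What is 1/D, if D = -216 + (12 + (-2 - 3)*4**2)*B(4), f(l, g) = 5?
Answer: -9/2012 ≈ -0.0044732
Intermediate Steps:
B(j) = 1/(5 + j) (B(j) = 1/(j + 5) = 1/(5 + j))
D = -2012/9 (D = -216 + (12 + (-2 - 3)*4**2)/(5 + 4) = -216 + (12 - 5*16)/9 = -216 + (12 - 80)*(1/9) = -216 - 68*1/9 = -216 - 68/9 = -2012/9 ≈ -223.56)
1/D = 1/(-2012/9) = -9/2012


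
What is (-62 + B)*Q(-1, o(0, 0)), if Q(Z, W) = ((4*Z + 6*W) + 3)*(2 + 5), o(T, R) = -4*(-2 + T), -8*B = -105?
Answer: -128639/8 ≈ -16080.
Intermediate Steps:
B = 105/8 (B = -⅛*(-105) = 105/8 ≈ 13.125)
o(T, R) = 8 - 4*T
Q(Z, W) = 21 + 28*Z + 42*W (Q(Z, W) = (3 + 4*Z + 6*W)*7 = 21 + 28*Z + 42*W)
(-62 + B)*Q(-1, o(0, 0)) = (-62 + 105/8)*(21 + 28*(-1) + 42*(8 - 4*0)) = -391*(21 - 28 + 42*(8 + 0))/8 = -391*(21 - 28 + 42*8)/8 = -391*(21 - 28 + 336)/8 = -391/8*329 = -128639/8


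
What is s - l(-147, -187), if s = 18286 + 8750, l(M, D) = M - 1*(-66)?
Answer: 27117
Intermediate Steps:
l(M, D) = 66 + M (l(M, D) = M + 66 = 66 + M)
s = 27036
s - l(-147, -187) = 27036 - (66 - 147) = 27036 - 1*(-81) = 27036 + 81 = 27117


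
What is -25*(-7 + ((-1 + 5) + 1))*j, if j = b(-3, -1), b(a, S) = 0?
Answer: 0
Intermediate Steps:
j = 0
-25*(-7 + ((-1 + 5) + 1))*j = -25*(-7 + ((-1 + 5) + 1))*0 = -25*(-7 + (4 + 1))*0 = -25*(-7 + 5)*0 = -(-50)*0 = -25*0 = 0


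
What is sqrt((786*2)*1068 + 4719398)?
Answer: sqrt(6398294) ≈ 2529.5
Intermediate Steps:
sqrt((786*2)*1068 + 4719398) = sqrt(1572*1068 + 4719398) = sqrt(1678896 + 4719398) = sqrt(6398294)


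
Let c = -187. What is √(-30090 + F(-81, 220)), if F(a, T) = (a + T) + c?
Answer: I*√30138 ≈ 173.6*I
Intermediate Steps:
F(a, T) = -187 + T + a (F(a, T) = (a + T) - 187 = (T + a) - 187 = -187 + T + a)
√(-30090 + F(-81, 220)) = √(-30090 + (-187 + 220 - 81)) = √(-30090 - 48) = √(-30138) = I*√30138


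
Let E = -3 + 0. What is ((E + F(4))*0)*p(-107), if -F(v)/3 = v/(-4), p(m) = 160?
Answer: 0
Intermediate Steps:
F(v) = 3*v/4 (F(v) = -3*v/(-4) = -3*v*(-1)/4 = -(-3)*v/4 = 3*v/4)
E = -3
((E + F(4))*0)*p(-107) = ((-3 + (¾)*4)*0)*160 = ((-3 + 3)*0)*160 = (0*0)*160 = 0*160 = 0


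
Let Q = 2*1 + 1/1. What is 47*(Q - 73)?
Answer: -3290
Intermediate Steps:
Q = 3 (Q = 2 + 1 = 3)
47*(Q - 73) = 47*(3 - 73) = 47*(-70) = -3290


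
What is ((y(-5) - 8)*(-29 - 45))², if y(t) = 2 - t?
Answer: 5476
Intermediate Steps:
((y(-5) - 8)*(-29 - 45))² = (((2 - 1*(-5)) - 8)*(-29 - 45))² = (((2 + 5) - 8)*(-74))² = ((7 - 8)*(-74))² = (-1*(-74))² = 74² = 5476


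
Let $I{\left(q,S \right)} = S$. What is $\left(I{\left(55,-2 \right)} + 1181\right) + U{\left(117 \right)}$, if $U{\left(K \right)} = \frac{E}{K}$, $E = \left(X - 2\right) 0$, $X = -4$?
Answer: $1179$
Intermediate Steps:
$E = 0$ ($E = \left(-4 - 2\right) 0 = \left(-6\right) 0 = 0$)
$U{\left(K \right)} = 0$ ($U{\left(K \right)} = \frac{0}{K} = 0$)
$\left(I{\left(55,-2 \right)} + 1181\right) + U{\left(117 \right)} = \left(-2 + 1181\right) + 0 = 1179 + 0 = 1179$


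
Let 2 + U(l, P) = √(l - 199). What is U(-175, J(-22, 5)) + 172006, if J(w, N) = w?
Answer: 172004 + I*√374 ≈ 1.72e+5 + 19.339*I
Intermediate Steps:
U(l, P) = -2 + √(-199 + l) (U(l, P) = -2 + √(l - 199) = -2 + √(-199 + l))
U(-175, J(-22, 5)) + 172006 = (-2 + √(-199 - 175)) + 172006 = (-2 + √(-374)) + 172006 = (-2 + I*√374) + 172006 = 172004 + I*√374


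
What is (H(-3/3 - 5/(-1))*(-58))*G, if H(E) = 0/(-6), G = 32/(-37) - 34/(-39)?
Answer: 0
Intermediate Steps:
G = 10/1443 (G = 32*(-1/37) - 34*(-1/39) = -32/37 + 34/39 = 10/1443 ≈ 0.0069300)
H(E) = 0 (H(E) = 0*(-⅙) = 0)
(H(-3/3 - 5/(-1))*(-58))*G = (0*(-58))*(10/1443) = 0*(10/1443) = 0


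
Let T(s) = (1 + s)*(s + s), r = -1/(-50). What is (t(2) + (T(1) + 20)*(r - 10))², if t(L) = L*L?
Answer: 34668544/625 ≈ 55470.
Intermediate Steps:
r = 1/50 (r = -1*(-1/50) = 1/50 ≈ 0.020000)
t(L) = L²
T(s) = 2*s*(1 + s) (T(s) = (1 + s)*(2*s) = 2*s*(1 + s))
(t(2) + (T(1) + 20)*(r - 10))² = (2² + (2*1*(1 + 1) + 20)*(1/50 - 10))² = (4 + (2*1*2 + 20)*(-499/50))² = (4 + (4 + 20)*(-499/50))² = (4 + 24*(-499/50))² = (4 - 5988/25)² = (-5888/25)² = 34668544/625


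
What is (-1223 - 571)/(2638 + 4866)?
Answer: -897/3752 ≈ -0.23907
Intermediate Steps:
(-1223 - 571)/(2638 + 4866) = -1794/7504 = -1794*1/7504 = -897/3752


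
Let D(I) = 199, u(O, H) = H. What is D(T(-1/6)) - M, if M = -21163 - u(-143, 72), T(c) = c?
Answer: 21434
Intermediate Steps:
M = -21235 (M = -21163 - 1*72 = -21163 - 72 = -21235)
D(T(-1/6)) - M = 199 - 1*(-21235) = 199 + 21235 = 21434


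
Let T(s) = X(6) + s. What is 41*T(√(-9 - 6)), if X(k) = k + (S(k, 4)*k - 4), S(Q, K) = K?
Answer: 1066 + 41*I*√15 ≈ 1066.0 + 158.79*I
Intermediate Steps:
X(k) = -4 + 5*k (X(k) = k + (4*k - 4) = k + (-4 + 4*k) = -4 + 5*k)
T(s) = 26 + s (T(s) = (-4 + 5*6) + s = (-4 + 30) + s = 26 + s)
41*T(√(-9 - 6)) = 41*(26 + √(-9 - 6)) = 41*(26 + √(-15)) = 41*(26 + I*√15) = 1066 + 41*I*√15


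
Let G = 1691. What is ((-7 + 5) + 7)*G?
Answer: 8455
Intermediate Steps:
((-7 + 5) + 7)*G = ((-7 + 5) + 7)*1691 = (-2 + 7)*1691 = 5*1691 = 8455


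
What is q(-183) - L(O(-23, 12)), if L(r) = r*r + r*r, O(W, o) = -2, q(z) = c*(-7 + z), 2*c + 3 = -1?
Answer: 372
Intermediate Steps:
c = -2 (c = -3/2 + (½)*(-1) = -3/2 - ½ = -2)
q(z) = 14 - 2*z (q(z) = -2*(-7 + z) = 14 - 2*z)
L(r) = 2*r² (L(r) = r² + r² = 2*r²)
q(-183) - L(O(-23, 12)) = (14 - 2*(-183)) - 2*(-2)² = (14 + 366) - 2*4 = 380 - 1*8 = 380 - 8 = 372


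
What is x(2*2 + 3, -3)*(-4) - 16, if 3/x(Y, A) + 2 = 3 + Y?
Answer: -35/2 ≈ -17.500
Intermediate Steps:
x(Y, A) = 3/(1 + Y) (x(Y, A) = 3/(-2 + (3 + Y)) = 3/(1 + Y))
x(2*2 + 3, -3)*(-4) - 16 = (3/(1 + (2*2 + 3)))*(-4) - 16 = (3/(1 + (4 + 3)))*(-4) - 16 = (3/(1 + 7))*(-4) - 16 = (3/8)*(-4) - 16 = -3/2 - 16 = -35/2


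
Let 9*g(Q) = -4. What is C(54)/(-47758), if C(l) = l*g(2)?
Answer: 12/23879 ≈ 0.00050253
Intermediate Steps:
g(Q) = -4/9 (g(Q) = (⅑)*(-4) = -4/9)
C(l) = -4*l/9 (C(l) = l*(-4/9) = -4*l/9)
C(54)/(-47758) = -4/9*54/(-47758) = -24*(-1/47758) = 12/23879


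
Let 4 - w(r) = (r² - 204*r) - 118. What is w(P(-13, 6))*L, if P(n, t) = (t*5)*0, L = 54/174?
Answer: 1098/29 ≈ 37.862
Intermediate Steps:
L = 9/29 (L = 54*(1/174) = 9/29 ≈ 0.31034)
P(n, t) = 0 (P(n, t) = (5*t)*0 = 0)
w(r) = 122 - r² + 204*r (w(r) = 4 - ((r² - 204*r) - 118) = 4 - (-118 + r² - 204*r) = 4 + (118 - r² + 204*r) = 122 - r² + 204*r)
w(P(-13, 6))*L = (122 - 1*0² + 204*0)*(9/29) = (122 - 1*0 + 0)*(9/29) = (122 + 0 + 0)*(9/29) = 122*(9/29) = 1098/29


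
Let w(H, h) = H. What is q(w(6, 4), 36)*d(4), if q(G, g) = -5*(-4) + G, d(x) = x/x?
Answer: 26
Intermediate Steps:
d(x) = 1
q(G, g) = 20 + G
q(w(6, 4), 36)*d(4) = (20 + 6)*1 = 26*1 = 26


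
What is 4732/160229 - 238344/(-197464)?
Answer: 4890502553/3954932407 ≈ 1.2366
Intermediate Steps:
4732/160229 - 238344/(-197464) = 4732*(1/160229) - 238344*(-1/197464) = 4732/160229 + 29793/24683 = 4890502553/3954932407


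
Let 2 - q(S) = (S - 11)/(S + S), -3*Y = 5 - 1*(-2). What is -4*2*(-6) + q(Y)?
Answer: 330/7 ≈ 47.143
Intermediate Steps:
Y = -7/3 (Y = -(5 - 1*(-2))/3 = -(5 + 2)/3 = -⅓*7 = -7/3 ≈ -2.3333)
q(S) = 2 - (-11 + S)/(2*S) (q(S) = 2 - (S - 11)/(S + S) = 2 - (-11 + S)/(2*S))
-4*2*(-6) + q(Y) = -4*2*(-6) + (11 + 3*(-7/3))/(2*(-7/3)) = -8*(-6) + (½)*(-3/7)*(11 - 7) = 48 + (½)*(-3/7)*4 = 48 - 6/7 = 330/7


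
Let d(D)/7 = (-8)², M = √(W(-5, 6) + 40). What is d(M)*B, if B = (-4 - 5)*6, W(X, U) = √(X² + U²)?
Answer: -24192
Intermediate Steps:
W(X, U) = √(U² + X²)
M = √(40 + √61) (M = √(√(6² + (-5)²) + 40) = √(√(36 + 25) + 40) = √(√61 + 40) = √(40 + √61) ≈ 6.9145)
d(D) = 448 (d(D) = 7*(-8)² = 7*64 = 448)
B = -54 (B = -9*6 = -54)
d(M)*B = 448*(-54) = -24192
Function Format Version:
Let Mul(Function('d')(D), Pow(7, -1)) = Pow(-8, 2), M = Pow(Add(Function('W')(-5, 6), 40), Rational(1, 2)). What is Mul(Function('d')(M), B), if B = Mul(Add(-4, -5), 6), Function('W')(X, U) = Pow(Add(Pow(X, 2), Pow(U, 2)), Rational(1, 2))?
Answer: -24192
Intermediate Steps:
Function('W')(X, U) = Pow(Add(Pow(U, 2), Pow(X, 2)), Rational(1, 2))
M = Pow(Add(40, Pow(61, Rational(1, 2))), Rational(1, 2)) (M = Pow(Add(Pow(Add(Pow(6, 2), Pow(-5, 2)), Rational(1, 2)), 40), Rational(1, 2)) = Pow(Add(Pow(Add(36, 25), Rational(1, 2)), 40), Rational(1, 2)) = Pow(Add(Pow(61, Rational(1, 2)), 40), Rational(1, 2)) = Pow(Add(40, Pow(61, Rational(1, 2))), Rational(1, 2)) ≈ 6.9145)
Function('d')(D) = 448 (Function('d')(D) = Mul(7, Pow(-8, 2)) = Mul(7, 64) = 448)
B = -54 (B = Mul(-9, 6) = -54)
Mul(Function('d')(M), B) = Mul(448, -54) = -24192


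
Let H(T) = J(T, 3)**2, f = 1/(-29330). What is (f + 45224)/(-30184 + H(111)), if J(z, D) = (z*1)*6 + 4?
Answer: 147379991/1364548920 ≈ 0.10801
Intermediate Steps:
f = -1/29330 ≈ -3.4095e-5
J(z, D) = 4 + 6*z (J(z, D) = z*6 + 4 = 6*z + 4 = 4 + 6*z)
H(T) = (4 + 6*T)**2
(f + 45224)/(-30184 + H(111)) = (-1/29330 + 45224)/(-30184 + 4*(2 + 3*111)**2) = 1326419919/(29330*(-30184 + 4*(2 + 333)**2)) = 1326419919/(29330*(-30184 + 4*335**2)) = 1326419919/(29330*(-30184 + 4*112225)) = 1326419919/(29330*(-30184 + 448900)) = (1326419919/29330)/418716 = (1326419919/29330)*(1/418716) = 147379991/1364548920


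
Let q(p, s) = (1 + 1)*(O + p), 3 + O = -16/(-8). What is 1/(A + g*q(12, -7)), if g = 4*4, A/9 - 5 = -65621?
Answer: -1/590192 ≈ -1.6944e-6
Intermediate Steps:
O = -1 (O = -3 - 16/(-8) = -3 - 16*(-⅛) = -3 + 2 = -1)
A = -590544 (A = 45 + 9*(-65621) = 45 - 590589 = -590544)
q(p, s) = -2 + 2*p (q(p, s) = (1 + 1)*(-1 + p) = 2*(-1 + p) = -2 + 2*p)
g = 16
1/(A + g*q(12, -7)) = 1/(-590544 + 16*(-2 + 2*12)) = 1/(-590544 + 16*(-2 + 24)) = 1/(-590544 + 16*22) = 1/(-590544 + 352) = 1/(-590192) = -1/590192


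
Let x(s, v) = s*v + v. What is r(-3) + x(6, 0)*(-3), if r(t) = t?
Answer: -3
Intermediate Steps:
x(s, v) = v + s*v
r(-3) + x(6, 0)*(-3) = -3 + (0*(1 + 6))*(-3) = -3 + (0*7)*(-3) = -3 + 0*(-3) = -3 + 0 = -3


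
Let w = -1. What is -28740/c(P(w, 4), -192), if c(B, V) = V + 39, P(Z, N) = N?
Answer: 9580/51 ≈ 187.84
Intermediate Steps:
c(B, V) = 39 + V
-28740/c(P(w, 4), -192) = -28740/(39 - 192) = -28740/(-153) = -28740*(-1/153) = 9580/51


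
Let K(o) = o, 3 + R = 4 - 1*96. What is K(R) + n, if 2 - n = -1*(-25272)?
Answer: -25365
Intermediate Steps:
R = -95 (R = -3 + (4 - 1*96) = -3 + (4 - 96) = -3 - 92 = -95)
n = -25270 (n = 2 - (-1)*(-25272) = 2 - 1*25272 = 2 - 25272 = -25270)
K(R) + n = -95 - 25270 = -25365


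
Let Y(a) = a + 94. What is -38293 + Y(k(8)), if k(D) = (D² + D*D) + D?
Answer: -38063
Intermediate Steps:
k(D) = D + 2*D² (k(D) = (D² + D²) + D = 2*D² + D = D + 2*D²)
Y(a) = 94 + a
-38293 + Y(k(8)) = -38293 + (94 + 8*(1 + 2*8)) = -38293 + (94 + 8*(1 + 16)) = -38293 + (94 + 8*17) = -38293 + (94 + 136) = -38293 + 230 = -38063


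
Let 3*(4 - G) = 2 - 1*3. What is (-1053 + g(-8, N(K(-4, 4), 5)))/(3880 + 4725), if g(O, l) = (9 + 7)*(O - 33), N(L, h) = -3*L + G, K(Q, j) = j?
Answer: -1709/8605 ≈ -0.19861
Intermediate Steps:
G = 13/3 (G = 4 - (2 - 1*3)/3 = 4 - (2 - 3)/3 = 4 - ⅓*(-1) = 4 + ⅓ = 13/3 ≈ 4.3333)
N(L, h) = 13/3 - 3*L (N(L, h) = -3*L + 13/3 = 13/3 - 3*L)
g(O, l) = -528 + 16*O (g(O, l) = 16*(-33 + O) = -528 + 16*O)
(-1053 + g(-8, N(K(-4, 4), 5)))/(3880 + 4725) = (-1053 + (-528 + 16*(-8)))/(3880 + 4725) = (-1053 + (-528 - 128))/8605 = (-1053 - 656)*(1/8605) = -1709*1/8605 = -1709/8605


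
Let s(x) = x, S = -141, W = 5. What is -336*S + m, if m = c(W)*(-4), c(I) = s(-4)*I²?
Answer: 47776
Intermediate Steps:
c(I) = -4*I²
m = 400 (m = -4*5²*(-4) = -4*25*(-4) = -100*(-4) = 400)
-336*S + m = -336*(-141) + 400 = 47376 + 400 = 47776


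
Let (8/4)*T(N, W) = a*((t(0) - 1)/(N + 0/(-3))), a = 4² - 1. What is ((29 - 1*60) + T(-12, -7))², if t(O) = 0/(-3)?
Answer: 59049/64 ≈ 922.64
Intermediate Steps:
t(O) = 0 (t(O) = 0*(-⅓) = 0)
a = 15 (a = 16 - 1 = 15)
T(N, W) = -15/(2*N) (T(N, W) = (15*((0 - 1)/(N + 0/(-3))))/2 = (15*(-1/(N + 0*(-⅓))))/2 = (15*(-1/(N + 0)))/2 = (15*(-1/N))/2 = (-15/N)/2 = -15/(2*N))
((29 - 1*60) + T(-12, -7))² = ((29 - 1*60) - 15/2/(-12))² = ((29 - 60) - 15/2*(-1/12))² = (-31 + 5/8)² = (-243/8)² = 59049/64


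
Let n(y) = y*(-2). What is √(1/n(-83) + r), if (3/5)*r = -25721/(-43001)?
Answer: √459928446023634/21414498 ≈ 1.0015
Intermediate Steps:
n(y) = -2*y
r = 128605/129003 (r = 5*(-25721/(-43001))/3 = 5*(-25721*(-1/43001))/3 = (5/3)*(25721/43001) = 128605/129003 ≈ 0.99691)
√(1/n(-83) + r) = √(1/(-2*(-83)) + 128605/129003) = √(1/166 + 128605/129003) = √(21477433/21414498) = √459928446023634/21414498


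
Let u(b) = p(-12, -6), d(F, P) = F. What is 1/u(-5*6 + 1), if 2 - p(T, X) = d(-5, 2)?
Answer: 1/7 ≈ 0.14286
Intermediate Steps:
p(T, X) = 7 (p(T, X) = 2 - 1*(-5) = 2 + 5 = 7)
u(b) = 7
1/u(-5*6 + 1) = 1/7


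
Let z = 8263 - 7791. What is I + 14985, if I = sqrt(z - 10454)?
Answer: 14985 + I*sqrt(9982) ≈ 14985.0 + 99.91*I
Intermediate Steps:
z = 472
I = I*sqrt(9982) (I = sqrt(472 - 10454) = sqrt(-9982) = I*sqrt(9982) ≈ 99.91*I)
I + 14985 = I*sqrt(9982) + 14985 = 14985 + I*sqrt(9982)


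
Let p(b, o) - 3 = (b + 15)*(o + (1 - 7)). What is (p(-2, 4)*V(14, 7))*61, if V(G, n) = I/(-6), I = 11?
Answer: 15433/6 ≈ 2572.2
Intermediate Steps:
V(G, n) = -11/6 (V(G, n) = 11/(-6) = 11*(-⅙) = -11/6)
p(b, o) = 3 + (-6 + o)*(15 + b) (p(b, o) = 3 + (b + 15)*(o + (1 - 7)) = 3 + (15 + b)*(o - 6) = 3 + (15 + b)*(-6 + o) = 3 + (-6 + o)*(15 + b))
(p(-2, 4)*V(14, 7))*61 = ((-87 - 6*(-2) + 15*4 - 2*4)*(-11/6))*61 = ((-87 + 12 + 60 - 8)*(-11/6))*61 = -23*(-11/6)*61 = (253/6)*61 = 15433/6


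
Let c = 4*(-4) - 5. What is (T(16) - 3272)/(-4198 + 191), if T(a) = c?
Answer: 3293/4007 ≈ 0.82181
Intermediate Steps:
c = -21 (c = -16 - 5 = -21)
T(a) = -21
(T(16) - 3272)/(-4198 + 191) = (-21 - 3272)/(-4198 + 191) = -3293/(-4007) = -3293*(-1/4007) = 3293/4007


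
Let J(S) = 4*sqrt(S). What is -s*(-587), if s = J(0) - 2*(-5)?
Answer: 5870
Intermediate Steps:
s = 10 (s = 4*sqrt(0) - 2*(-5) = 4*0 + 10 = 0 + 10 = 10)
-s*(-587) = -10*(-587) = -1*(-5870) = 5870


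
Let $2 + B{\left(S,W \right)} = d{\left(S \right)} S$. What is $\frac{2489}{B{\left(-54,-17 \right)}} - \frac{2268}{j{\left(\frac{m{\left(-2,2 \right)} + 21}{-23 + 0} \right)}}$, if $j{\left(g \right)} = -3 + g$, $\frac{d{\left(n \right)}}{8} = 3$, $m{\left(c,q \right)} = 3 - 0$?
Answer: $\frac{22492465}{40238} \approx 558.99$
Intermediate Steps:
$m{\left(c,q \right)} = 3$ ($m{\left(c,q \right)} = 3 + 0 = 3$)
$d{\left(n \right)} = 24$ ($d{\left(n \right)} = 8 \cdot 3 = 24$)
$B{\left(S,W \right)} = -2 + 24 S$
$\frac{2489}{B{\left(-54,-17 \right)}} - \frac{2268}{j{\left(\frac{m{\left(-2,2 \right)} + 21}{-23 + 0} \right)}} = \frac{2489}{-2 + 24 \left(-54\right)} - \frac{2268}{-3 + \frac{3 + 21}{-23 + 0}} = \frac{2489}{-2 - 1296} - \frac{2268}{-3 + \frac{24}{-23}} = \frac{2489}{-1298} - \frac{2268}{-3 + 24 \left(- \frac{1}{23}\right)} = 2489 \left(- \frac{1}{1298}\right) - \frac{2268}{-3 - \frac{24}{23}} = - \frac{2489}{1298} - \frac{2268}{- \frac{93}{23}} = - \frac{2489}{1298} - - \frac{17388}{31} = - \frac{2489}{1298} + \frac{17388}{31} = \frac{22492465}{40238}$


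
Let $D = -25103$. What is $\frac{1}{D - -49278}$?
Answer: $\frac{1}{24175} \approx 4.1365 \cdot 10^{-5}$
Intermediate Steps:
$\frac{1}{D - -49278} = \frac{1}{-25103 - -49278} = \frac{1}{-25103 + 49278} = \frac{1}{24175}$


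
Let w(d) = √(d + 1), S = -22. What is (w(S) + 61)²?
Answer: (61 + I*√21)² ≈ 3700.0 + 559.07*I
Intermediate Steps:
w(d) = √(1 + d)
(w(S) + 61)² = (√(1 - 22) + 61)² = (√(-21) + 61)² = (I*√21 + 61)² = (61 + I*√21)²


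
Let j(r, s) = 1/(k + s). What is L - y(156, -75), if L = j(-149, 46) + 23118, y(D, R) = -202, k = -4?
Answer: 979441/42 ≈ 23320.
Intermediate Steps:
j(r, s) = 1/(-4 + s)
L = 970957/42 (L = 1/(-4 + 46) + 23118 = 1/42 + 23118 = 970957/42 ≈ 23118.)
L - y(156, -75) = 970957/42 - 1*(-202) = 970957/42 + 202 = 979441/42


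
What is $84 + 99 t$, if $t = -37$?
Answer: $-3579$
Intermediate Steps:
$84 + 99 t = 84 + 99 \left(-37\right) = 84 - 3663 = -3579$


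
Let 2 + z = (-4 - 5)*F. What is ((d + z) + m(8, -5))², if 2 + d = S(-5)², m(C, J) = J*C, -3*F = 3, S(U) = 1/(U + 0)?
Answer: 763876/625 ≈ 1222.2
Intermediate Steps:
S(U) = 1/U
F = -1 (F = -⅓*3 = -1)
m(C, J) = C*J
d = -49/25 (d = -2 + (1/(-5))² = -2 + (-⅕)² = -2 + 1/25 = -49/25 ≈ -1.9600)
z = 7 (z = -2 + (-4 - 5)*(-1) = -2 - 9*(-1) = -2 + 9 = 7)
((d + z) + m(8, -5))² = ((-49/25 + 7) + 8*(-5))² = (126/25 - 40)² = (-874/25)² = 763876/625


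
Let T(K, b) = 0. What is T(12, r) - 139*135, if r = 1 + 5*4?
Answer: -18765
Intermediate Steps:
r = 21 (r = 1 + 20 = 21)
T(12, r) - 139*135 = 0 - 139*135 = 0 - 18765 = -18765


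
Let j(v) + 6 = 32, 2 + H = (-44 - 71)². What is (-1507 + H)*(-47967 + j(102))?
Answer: -561676756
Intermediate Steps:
H = 13223 (H = -2 + (-44 - 71)² = -2 + (-115)² = -2 + 13225 = 13223)
j(v) = 26 (j(v) = -6 + 32 = 26)
(-1507 + H)*(-47967 + j(102)) = (-1507 + 13223)*(-47967 + 26) = 11716*(-47941) = -561676756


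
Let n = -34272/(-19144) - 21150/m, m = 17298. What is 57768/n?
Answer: 132847509864/1305149 ≈ 1.0179e+5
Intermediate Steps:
n = 1305149/2299673 (n = -34272/(-19144) - 21150/17298 = -34272*(-1/19144) - 21150*1/17298 = 4284/2393 - 1175/961 = 1305149/2299673 ≈ 0.56754)
57768/n = 57768/(1305149/2299673) = 57768*(2299673/1305149) = 132847509864/1305149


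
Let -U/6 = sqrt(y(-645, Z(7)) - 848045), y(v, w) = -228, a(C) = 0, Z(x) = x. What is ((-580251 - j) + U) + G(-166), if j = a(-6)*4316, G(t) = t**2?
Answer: -552695 - 6*I*sqrt(848273) ≈ -5.527e+5 - 5526.1*I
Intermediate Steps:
j = 0 (j = 0*4316 = 0)
U = -6*I*sqrt(848273) (U = -6*sqrt(-228 - 848045) = -6*I*sqrt(848273) ≈ -5526.1*I)
((-580251 - j) + U) + G(-166) = ((-580251 - 1*0) - 6*I*sqrt(848273)) + (-166)**2 = ((-580251 + 0) - 6*I*sqrt(848273)) + 27556 = (-580251 - 6*I*sqrt(848273)) + 27556 = -552695 - 6*I*sqrt(848273)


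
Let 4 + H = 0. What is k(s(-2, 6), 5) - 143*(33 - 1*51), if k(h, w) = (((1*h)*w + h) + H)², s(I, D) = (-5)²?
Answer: 23890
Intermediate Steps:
s(I, D) = 25
H = -4 (H = -4 + 0 = -4)
k(h, w) = (-4 + h + h*w)² (k(h, w) = (((1*h)*w + h) - 4)² = ((h*w + h) - 4)² = ((h + h*w) - 4)² = (-4 + h + h*w)²)
k(s(-2, 6), 5) - 143*(33 - 1*51) = (-4 + 25 + 25*5)² - 143*(33 - 1*51) = (-4 + 25 + 125)² - 143*(33 - 51) = 146² - 143*(-18) = 21316 + 2574 = 23890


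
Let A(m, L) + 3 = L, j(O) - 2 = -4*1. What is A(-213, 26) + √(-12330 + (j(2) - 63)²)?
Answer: 23 + I*√8105 ≈ 23.0 + 90.028*I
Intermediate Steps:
j(O) = -2 (j(O) = 2 - 4*1 = 2 - 4 = -2)
A(m, L) = -3 + L
A(-213, 26) + √(-12330 + (j(2) - 63)²) = (-3 + 26) + √(-12330 + (-2 - 63)²) = 23 + √(-12330 + (-65)²) = 23 + √(-12330 + 4225) = 23 + √(-8105) = 23 + I*√8105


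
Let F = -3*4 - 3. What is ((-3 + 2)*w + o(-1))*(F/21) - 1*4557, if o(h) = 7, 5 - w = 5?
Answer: -4562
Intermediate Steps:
w = 0 (w = 5 - 1*5 = 5 - 5 = 0)
F = -15 (F = -12 - 3 = -15)
((-3 + 2)*w + o(-1))*(F/21) - 1*4557 = ((-3 + 2)*0 + 7)*(-15/21) - 1*4557 = (-1*0 + 7)*(-15*1/21) - 4557 = (0 + 7)*(-5/7) - 4557 = 7*(-5/7) - 4557 = -5 - 4557 = -4562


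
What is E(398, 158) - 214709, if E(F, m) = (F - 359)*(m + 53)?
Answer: -206480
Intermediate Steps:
E(F, m) = (-359 + F)*(53 + m)
E(398, 158) - 214709 = (-19027 - 359*158 + 53*398 + 398*158) - 214709 = (-19027 - 56722 + 21094 + 62884) - 214709 = 8229 - 214709 = -206480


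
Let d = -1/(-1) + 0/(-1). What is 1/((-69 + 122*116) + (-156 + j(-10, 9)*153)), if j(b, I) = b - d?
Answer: 1/12244 ≈ 8.1673e-5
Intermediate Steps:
d = 1 (d = -1*(-1) + 0*(-1) = 1 + 0 = 1)
j(b, I) = -1 + b (j(b, I) = b - 1*1 = b - 1 = -1 + b)
1/((-69 + 122*116) + (-156 + j(-10, 9)*153)) = 1/((-69 + 122*116) + (-156 + (-1 - 10)*153)) = 1/((-69 + 14152) + (-156 - 11*153)) = 1/(14083 + (-156 - 1683)) = 1/(14083 - 1839) = 1/12244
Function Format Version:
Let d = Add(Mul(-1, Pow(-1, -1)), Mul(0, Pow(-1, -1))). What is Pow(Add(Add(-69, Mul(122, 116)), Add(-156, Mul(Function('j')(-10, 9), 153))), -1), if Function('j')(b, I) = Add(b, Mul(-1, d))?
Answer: Rational(1, 12244) ≈ 8.1673e-5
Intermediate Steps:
d = 1 (d = Add(Mul(-1, -1), Mul(0, -1)) = Add(1, 0) = 1)
Function('j')(b, I) = Add(-1, b) (Function('j')(b, I) = Add(b, Mul(-1, 1)) = Add(b, -1) = Add(-1, b))
Pow(Add(Add(-69, Mul(122, 116)), Add(-156, Mul(Function('j')(-10, 9), 153))), -1) = Pow(Add(Add(-69, Mul(122, 116)), Add(-156, Mul(Add(-1, -10), 153))), -1) = Pow(Add(Add(-69, 14152), Add(-156, Mul(-11, 153))), -1) = Pow(Add(14083, Add(-156, -1683)), -1) = Pow(Add(14083, -1839), -1) = Pow(12244, -1) = Rational(1, 12244)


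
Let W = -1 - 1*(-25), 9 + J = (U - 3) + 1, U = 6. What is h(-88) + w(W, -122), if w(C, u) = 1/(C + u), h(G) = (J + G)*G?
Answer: 802031/98 ≈ 8184.0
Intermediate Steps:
J = -5 (J = -9 + ((6 - 3) + 1) = -9 + (3 + 1) = -9 + 4 = -5)
W = 24 (W = -1 + 25 = 24)
h(G) = G*(-5 + G) (h(G) = (-5 + G)*G = G*(-5 + G))
h(-88) + w(W, -122) = -88*(-5 - 88) + 1/(24 - 122) = -88*(-93) + 1/(-98) = 8184 - 1/98 = 802031/98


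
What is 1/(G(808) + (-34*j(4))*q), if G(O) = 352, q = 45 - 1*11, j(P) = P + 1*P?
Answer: -1/8896 ≈ -0.00011241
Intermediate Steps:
j(P) = 2*P (j(P) = P + P = 2*P)
q = 34 (q = 45 - 11 = 34)
1/(G(808) + (-34*j(4))*q) = 1/(352 - 68*4*34) = 1/(352 - 34*8*34) = 1/(352 - 272*34) = 1/(352 - 9248) = 1/(-8896) = -1/8896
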